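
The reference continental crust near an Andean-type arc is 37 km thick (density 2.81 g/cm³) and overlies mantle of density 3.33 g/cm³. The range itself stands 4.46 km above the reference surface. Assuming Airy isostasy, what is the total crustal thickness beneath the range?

Root depth r = h ρ_c / (ρ_m − ρ_c) = 4.46 km × 2.81 / 0.52 = 24.1 km.
Total thickness = T + h + r = 37 km + 4.46 km + 24.1 km = 65.6 km.

65.6 km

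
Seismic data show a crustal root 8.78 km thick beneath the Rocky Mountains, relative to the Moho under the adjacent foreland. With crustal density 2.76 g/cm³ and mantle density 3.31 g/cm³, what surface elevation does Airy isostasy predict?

By Archimedes' principle applied to the lithosphere: ρ_c h = (ρ_m − ρ_c) r.
h = r (ρ_m − ρ_c) / ρ_c = 8.78 km × (3.31 − 2.76) / 2.76 = 1.75 km.

1.75 km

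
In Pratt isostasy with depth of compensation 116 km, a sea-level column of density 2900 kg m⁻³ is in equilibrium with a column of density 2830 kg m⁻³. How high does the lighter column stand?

2.87 km

ρ_ref D = ρ (D + h) → h = D (ρ_ref − ρ)/ρ.
h = 116 km × (2900 − 2830)/2830 = 2.87 km.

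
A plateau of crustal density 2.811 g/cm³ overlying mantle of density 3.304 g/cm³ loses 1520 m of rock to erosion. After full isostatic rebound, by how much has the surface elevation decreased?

Rebound u = e ρ_c/ρ_m = 1520 m × 2.811/3.304 = 1293 m.
Net surface drop = e − u = 1520 m − 1293 m = e (ρ_m − ρ_c)/ρ_m = 227 m.

227 m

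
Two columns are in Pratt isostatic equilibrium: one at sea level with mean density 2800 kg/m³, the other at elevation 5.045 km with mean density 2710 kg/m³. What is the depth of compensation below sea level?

152 km

ρ_ref D = ρ (D + h) → D (ρ_ref − ρ) = ρ h.
D = ρ h/(ρ_ref − ρ) = 2710 × 5.045 km/(2800 − 2710) = 152 km.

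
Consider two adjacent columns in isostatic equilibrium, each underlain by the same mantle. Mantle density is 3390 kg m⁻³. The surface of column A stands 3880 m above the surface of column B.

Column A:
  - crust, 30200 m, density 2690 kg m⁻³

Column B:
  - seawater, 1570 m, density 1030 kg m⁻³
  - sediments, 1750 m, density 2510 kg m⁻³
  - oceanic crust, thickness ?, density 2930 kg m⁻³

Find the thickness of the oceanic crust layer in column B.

5960 m

Take the compensation level at the base of the deeper column (depth z_c below the surface of column A) and equate Σ ρ_i t_i down to z_c; mantle fills any gap and the z_c terms cancel.
Column A: 30200×2690 + (z_c − 30200)×3390
Column B: 3880×0 + 1570×1030 + 1750×2510 + x×2930 + (z_c − 3880 − 3320 − x)×3390
The z_c×3390 term appears on both sides and cancels. Collect the known terms of each column as K = Σ(ρt)_known − 3390 × (depth of known layers): K_A = 81238000 − 3390×30200 = −21140000; K_B = 6009600 − 3390×(3880 + 3320) = −18398400.
Balance: K_A = K_B − x×(3390 − 2930), so x = (K_B − K_A)/(3390 − 2930) = 2741600/460 = 5960 m.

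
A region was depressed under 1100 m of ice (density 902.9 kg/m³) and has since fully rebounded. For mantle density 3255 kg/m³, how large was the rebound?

305 m

Removing the load lets mantle flow back in; uplift u satisfies ρ_ice t = ρ_m u.
u = t ρ_ice/ρ_m = 1100 m × 902.9/3255 = 305 m.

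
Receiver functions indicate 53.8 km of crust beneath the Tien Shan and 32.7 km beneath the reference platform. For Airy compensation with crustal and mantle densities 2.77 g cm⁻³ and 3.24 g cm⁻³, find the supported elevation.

Excess crust Δ = 53.8 km − 32.7 km = 21.1 km, split between elevation h and root r with h + r = Δ.
Airy balance ρ_c h = (ρ_m − ρ_c) r gives r = h ρ_c/(ρ_m − ρ_c), so h (1 + ρ_c/(ρ_m − ρ_c)) = Δ, i.e. h = Δ (ρ_m − ρ_c)/ρ_m.
h = 21.1 km × 0.47/3.24 = 3.06 km.

3.06 km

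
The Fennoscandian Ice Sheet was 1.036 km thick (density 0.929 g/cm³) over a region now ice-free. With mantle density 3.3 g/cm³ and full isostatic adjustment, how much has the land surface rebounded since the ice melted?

Removing the load lets mantle flow back in; uplift u satisfies ρ_ice t = ρ_m u.
u = t ρ_ice/ρ_m = 1.036 km × 0.929/3.3 = 0.292 km.

0.292 km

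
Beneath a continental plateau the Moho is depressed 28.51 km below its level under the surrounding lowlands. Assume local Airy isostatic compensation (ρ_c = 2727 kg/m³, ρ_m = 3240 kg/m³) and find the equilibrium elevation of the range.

For local isostatic compensation: ρ_c h = (ρ_m − ρ_c) r.
h = r (ρ_m − ρ_c) / ρ_c = 28.51 km × (3240 − 2727) / 2727 = 5.36 km.

5.36 km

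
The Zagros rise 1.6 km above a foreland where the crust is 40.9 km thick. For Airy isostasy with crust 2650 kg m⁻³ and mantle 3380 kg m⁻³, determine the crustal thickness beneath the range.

Root depth r = h ρ_c / (ρ_m − ρ_c) = 1.6 km × 2650 / 730 = 5.808 km.
Total thickness = T + h + r = 40.9 km + 1.6 km + 5.808 km = 48.3 km.

48.3 km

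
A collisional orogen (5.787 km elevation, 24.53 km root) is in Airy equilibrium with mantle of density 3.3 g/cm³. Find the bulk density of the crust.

ρ_c h = (ρ_m − ρ_c) r → ρ_c (h + r) = ρ_m r → ρ_c = ρ_m r / (h + r).
ρ_c = 3.3 × 24.53 km / (5.787 km + 24.53 km) = 2.67 g/cm³.

2.67 g/cm³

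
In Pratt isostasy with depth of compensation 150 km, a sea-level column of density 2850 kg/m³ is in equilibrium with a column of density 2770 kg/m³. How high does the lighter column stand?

ρ_ref D = ρ (D + h) → h = D (ρ_ref − ρ)/ρ.
h = 150 km × (2850 − 2770)/2770 = 4.33 km.

4.33 km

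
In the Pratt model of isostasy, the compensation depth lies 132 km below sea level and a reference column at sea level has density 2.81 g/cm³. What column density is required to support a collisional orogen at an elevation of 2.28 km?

2.76 g/cm³

Pratt balance: ρ_ref D = ρ (D + h).
ρ = ρ_ref D/(D + h) = 2.81 × 132 km/(132 km + 2.28 km) = 2.76 g/cm³.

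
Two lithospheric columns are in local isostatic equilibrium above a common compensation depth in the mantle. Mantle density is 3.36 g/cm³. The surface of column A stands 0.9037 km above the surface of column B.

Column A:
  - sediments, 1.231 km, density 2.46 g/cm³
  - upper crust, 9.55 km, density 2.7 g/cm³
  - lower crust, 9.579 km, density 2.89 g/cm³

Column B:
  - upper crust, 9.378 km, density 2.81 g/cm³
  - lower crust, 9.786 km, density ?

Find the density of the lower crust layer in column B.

2.98 g/cm³

Take the compensation level at the base of the deeper column (depth z_c below the surface of column A) and equate Σ ρ_i t_i down to z_c; mantle fills any gap and the z_c terms cancel.
Column A: 1.231×2.46 + 9.55×2.7 + 9.579×2.89 + (z_c − 20.36)×3.36
Column B: 0.9037×0 + 9.378×2.81 + 9.786×ρ + (z_c − 0.9037 − 19.164)×3.36
The z_c×3.36 term appears on both sides and cancels. Collect the known terms of each column as K = Σ(ρt)_known − 3.36 × (depth of known layers): K_A = 56.49657 − 3.36×20.36 = −11.91303; K_B = 26.35218 − 3.36×(0.9037 + 19.164) = −41.075292.
Balance: K_A = K_B + 9.786×ρ, so ρ = (K_A − K_B)/9.786 = 29.1623/9.786 = 2.98 g/cm³.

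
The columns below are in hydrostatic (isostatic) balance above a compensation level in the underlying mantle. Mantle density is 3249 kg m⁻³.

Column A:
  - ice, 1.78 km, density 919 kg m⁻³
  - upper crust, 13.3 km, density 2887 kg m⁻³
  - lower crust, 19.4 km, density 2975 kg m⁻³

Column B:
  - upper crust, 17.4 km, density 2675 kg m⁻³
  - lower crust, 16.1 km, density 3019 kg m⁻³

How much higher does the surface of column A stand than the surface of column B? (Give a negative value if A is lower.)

For any compensation level in the mantle, the mantle terms cancel and isostasy reduces to e = (Σt_A − Σt_B) − (Σ(ρt)_A − Σ(ρt)_B) / ρ_m.
Σt_A = 34.48 km; Σt_B = 33.5 km; Σ(ρt)_A = 97747.92; Σ(ρt)_B = 95150.9 (in km·kg m⁻³).
e = (34.48 − 33.5) − (97747.92 − 95150.9) / 3249 = 0.181 km.

0.181 km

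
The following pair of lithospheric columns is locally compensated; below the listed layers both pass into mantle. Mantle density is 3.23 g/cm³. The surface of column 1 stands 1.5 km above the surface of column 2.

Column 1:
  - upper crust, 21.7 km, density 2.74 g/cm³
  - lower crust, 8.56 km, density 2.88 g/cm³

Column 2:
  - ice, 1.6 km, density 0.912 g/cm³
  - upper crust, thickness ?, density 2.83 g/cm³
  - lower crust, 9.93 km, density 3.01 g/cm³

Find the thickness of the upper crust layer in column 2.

Take the compensation level at the base of the deeper column (depth z_c below the surface of column 1) and equate Σ ρ_i t_i down to z_c; mantle fills any gap and the z_c terms cancel.
Column 1: 21.7×2.74 + 8.56×2.88 + (z_c − 30.26)×3.23
Column 2: 1.5×0 + 1.6×0.912 + x×2.83 + 9.93×3.01 + (z_c − 1.5 − 11.53 − x)×3.23
The z_c×3.23 term appears on both sides and cancels. Collect the known terms of each column as K = Σ(ρt)_known − 3.23 × (depth of known layers): K_1 = 84.1108 − 3.23×30.26 = −13.629; K_2 = 31.3485 − 3.23×(1.5 + 11.53) = −10.7384.
Balance: K_1 = K_2 − x×(3.23 − 2.83), so x = (K_2 − K_1)/(3.23 − 2.83) = 2.8906/0.4 = 7.23 km.

7.23 km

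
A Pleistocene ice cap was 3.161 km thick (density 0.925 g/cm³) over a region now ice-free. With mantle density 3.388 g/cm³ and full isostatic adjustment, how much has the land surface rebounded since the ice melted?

Removing the load lets mantle flow back in; uplift u satisfies ρ_ice t = ρ_m u.
u = t ρ_ice/ρ_m = 3.161 km × 0.925/3.388 = 0.863 km.

0.863 km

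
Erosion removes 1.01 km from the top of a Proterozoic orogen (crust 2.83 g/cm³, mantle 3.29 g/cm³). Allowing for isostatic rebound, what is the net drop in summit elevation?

0.141 km

Rebound u = e ρ_c/ρ_m = 1.01 km × 2.83/3.29 = 0.8688 km.
Net surface drop = e − u = 1.01 km − 0.8688 km = e (ρ_m − ρ_c)/ρ_m = 0.141 km.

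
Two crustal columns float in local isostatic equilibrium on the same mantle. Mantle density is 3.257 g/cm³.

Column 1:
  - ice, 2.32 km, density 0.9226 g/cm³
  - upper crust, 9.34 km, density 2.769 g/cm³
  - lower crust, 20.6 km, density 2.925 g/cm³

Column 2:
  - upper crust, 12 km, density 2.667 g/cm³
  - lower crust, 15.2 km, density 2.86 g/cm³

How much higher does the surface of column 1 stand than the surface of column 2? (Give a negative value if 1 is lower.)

1.14 km

For any compensation level in the mantle, the mantle terms cancel and isostasy reduces to e = (Σt_1 − Σt_2) − (Σ(ρt)_1 − Σ(ρt)_2) / ρ_m.
Σt_1 = 32.26 km; Σt_2 = 27.2 km; Σ(ρt)_1 = 88.257892; Σ(ρt)_2 = 75.476 (in km·g/cm³).
e = (32.26 − 27.2) − (88.257892 − 75.476) / 3.257 = 1.14 km.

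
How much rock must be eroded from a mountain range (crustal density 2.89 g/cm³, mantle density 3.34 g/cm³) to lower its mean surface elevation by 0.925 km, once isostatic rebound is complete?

6.87 km

Net drop Δ = e − u = e − e ρ_c/ρ_m = e (ρ_m − ρ_c)/ρ_m.
e = Δ ρ_m/(ρ_m − ρ_c) = 0.925 km × 3.34/0.45 = 6.87 km.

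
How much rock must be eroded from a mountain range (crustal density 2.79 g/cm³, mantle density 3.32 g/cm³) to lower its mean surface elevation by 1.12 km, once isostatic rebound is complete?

Net drop Δ = e − u = e − e ρ_c/ρ_m = e (ρ_m − ρ_c)/ρ_m.
e = Δ ρ_m/(ρ_m − ρ_c) = 1.12 km × 3.32/0.53 = 7.02 km.

7.02 km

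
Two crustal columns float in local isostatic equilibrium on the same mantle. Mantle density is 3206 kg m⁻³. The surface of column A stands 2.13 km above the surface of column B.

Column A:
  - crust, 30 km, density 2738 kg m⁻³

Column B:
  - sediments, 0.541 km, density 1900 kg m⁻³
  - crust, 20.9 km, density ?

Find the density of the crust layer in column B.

2890 kg m⁻³

Take the compensation level at the base of the deeper column (depth z_c below the surface of column A) and equate Σ ρ_i t_i down to z_c; mantle fills any gap and the z_c terms cancel.
Column A: 30×2738 + (z_c − 30)×3206
Column B: 2.13×0 + 0.541×1900 + 20.9×ρ + (z_c − 2.13 − 21.441)×3206
The z_c×3206 term appears on both sides and cancels. Collect the known terms of each column as K = Σ(ρt)_known − 3206 × (depth of known layers): K_A = 82140 − 3206×30 = −14040; K_B = 1027.9 − 3206×(2.13 + 21.441) = −74540.726.
Balance: K_A = K_B + 20.9×ρ, so ρ = (K_A − K_B)/20.9 = 60500.7/20.9 = 2890 kg m⁻³.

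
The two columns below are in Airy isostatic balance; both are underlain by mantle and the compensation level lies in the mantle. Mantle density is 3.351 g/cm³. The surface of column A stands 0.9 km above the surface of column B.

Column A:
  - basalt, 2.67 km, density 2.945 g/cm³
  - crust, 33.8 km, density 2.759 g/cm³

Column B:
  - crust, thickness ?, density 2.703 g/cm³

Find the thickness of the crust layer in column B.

Take the compensation level at the base of the deeper column (depth z_c below the surface of column A) and equate Σ ρ_i t_i down to z_c; mantle fills any gap and the z_c terms cancel.
Column A: 2.67×2.945 + 33.8×2.759 + (z_c − 36.47)×3.351
Column B: 0.9×0 + x×2.703 + (z_c − 0.9 − 0 − x)×3.351
The z_c×3.351 term appears on both sides and cancels. Collect the known terms of each column as K = Σ(ρt)_known − 3.351 × (depth of known layers): K_A = 101.11735 − 3.351×36.47 = −21.09362; K_B = 0 − 3.351×(0.9 + 0) = −3.0159.
Balance: K_A = K_B − x×(3.351 − 2.703), so x = (K_B − K_A)/(3.351 − 2.703) = 18.0777/0.648 = 27.9 km.

27.9 km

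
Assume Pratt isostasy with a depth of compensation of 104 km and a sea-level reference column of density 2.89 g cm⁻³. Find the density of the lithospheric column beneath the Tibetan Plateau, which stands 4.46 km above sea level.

2.77 g cm⁻³

Pratt balance: ρ_ref D = ρ (D + h).
ρ = ρ_ref D/(D + h) = 2.89 × 104 km/(104 km + 4.46 km) = 2.77 g cm⁻³.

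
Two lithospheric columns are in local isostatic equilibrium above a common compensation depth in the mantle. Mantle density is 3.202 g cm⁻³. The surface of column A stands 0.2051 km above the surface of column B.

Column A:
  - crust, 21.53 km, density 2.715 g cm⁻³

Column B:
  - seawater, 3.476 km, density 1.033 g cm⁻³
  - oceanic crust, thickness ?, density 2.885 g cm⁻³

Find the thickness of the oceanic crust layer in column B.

Take the compensation level at the base of the deeper column (depth z_c below the surface of column A) and equate Σ ρ_i t_i down to z_c; mantle fills any gap and the z_c terms cancel.
Column A: 21.53×2.715 + (z_c − 21.53)×3.202
Column B: 0.2051×0 + 3.476×1.033 + x×2.885 + (z_c − 0.2051 − 3.476 − x)×3.202
The z_c×3.202 term appears on both sides and cancels. Collect the known terms of each column as K = Σ(ρt)_known − 3.202 × (depth of known layers): K_A = 58.45395 − 3.202×21.53 = −10.48511; K_B = 3.590708 − 3.202×(0.2051 + 3.476) = −8.1961742.
Balance: K_A = K_B − x×(3.202 − 2.885), so x = (K_B − K_A)/(3.202 − 2.885) = 2.28894/0.317 = 7.22 km.

7.22 km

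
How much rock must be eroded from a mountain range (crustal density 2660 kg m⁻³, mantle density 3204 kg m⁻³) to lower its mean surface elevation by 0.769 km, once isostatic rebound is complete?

4.53 km

Net drop Δ = e − u = e − e ρ_c/ρ_m = e (ρ_m − ρ_c)/ρ_m.
e = Δ ρ_m/(ρ_m − ρ_c) = 0.769 km × 3204/544 = 4.53 km.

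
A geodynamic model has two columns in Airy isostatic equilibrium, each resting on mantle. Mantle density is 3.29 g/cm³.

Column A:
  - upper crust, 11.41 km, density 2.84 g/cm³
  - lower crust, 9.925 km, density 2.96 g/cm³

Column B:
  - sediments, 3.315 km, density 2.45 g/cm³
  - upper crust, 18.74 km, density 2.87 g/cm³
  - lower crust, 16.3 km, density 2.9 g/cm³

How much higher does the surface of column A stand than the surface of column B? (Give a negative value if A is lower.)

−2.61 km

For any compensation level in the mantle, the mantle terms cancel and isostasy reduces to e = (Σt_A − Σt_B) − (Σ(ρt)_A − Σ(ρt)_B) / ρ_m.
Σt_A = 21.335 km; Σt_B = 38.355 km; Σ(ρt)_A = 61.7824; Σ(ρt)_B = 109.17555 (in km·g/cm³).
e = (21.335 − 38.355) − (61.7824 − 109.17555) / 3.29 = −2.61 km.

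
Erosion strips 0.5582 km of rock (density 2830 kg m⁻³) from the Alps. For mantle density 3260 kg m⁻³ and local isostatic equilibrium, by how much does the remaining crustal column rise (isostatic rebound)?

0.485 km

Unloading: uplift u = e ρ_c/ρ_m = 0.5582 km × 2830/3260 = 0.485 km.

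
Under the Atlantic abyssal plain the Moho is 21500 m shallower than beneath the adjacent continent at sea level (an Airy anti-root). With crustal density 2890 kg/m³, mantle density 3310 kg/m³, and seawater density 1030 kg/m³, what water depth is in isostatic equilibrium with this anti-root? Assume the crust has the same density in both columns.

4850 m

Replacing a thickness d of crust by seawater at the top must be balanced by replacing crust with mantle at the base: d (ρ_c − ρ_w) = a (ρ_m − ρ_c).
d = a (ρ_m − ρ_c)/(ρ_c − ρ_w) = 21500 m × 420/1860 = 4850 m.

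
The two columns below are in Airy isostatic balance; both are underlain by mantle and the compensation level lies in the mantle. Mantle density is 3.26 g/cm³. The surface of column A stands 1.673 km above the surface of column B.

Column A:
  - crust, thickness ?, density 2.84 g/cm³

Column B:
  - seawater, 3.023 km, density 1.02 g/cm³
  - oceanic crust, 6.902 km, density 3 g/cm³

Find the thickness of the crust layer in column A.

Take the compensation level at the base of the deeper column (depth z_c below the surface of column A) and equate Σ ρ_i t_i down to z_c; mantle fills any gap and the z_c terms cancel.
Column A: x×2.84 + (z_c − 0 − x)×3.26
Column B: 1.673×0 + 3.023×1.02 + 6.902×3 + (z_c − 1.673 − 9.925)×3.26
The z_c×3.26 term appears on both sides and cancels. Collect the known terms of each column as K = Σ(ρt)_known − 3.26 × (depth of known layers): K_A = 0 − 3.26×0 = 0; K_B = 23.78946 − 3.26×(1.673 + 9.925) = −14.02002.
Balance: K_A − x×(3.26 − 2.84) = K_B, so x = (K_A − K_B)/(3.26 − 2.84) = 14.02/0.42 = 33.4 km.

33.4 km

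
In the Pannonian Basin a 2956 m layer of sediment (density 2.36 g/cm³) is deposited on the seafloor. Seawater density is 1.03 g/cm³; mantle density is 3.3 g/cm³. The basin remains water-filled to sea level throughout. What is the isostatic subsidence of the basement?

Submarine loading: the sediment displaces seawater, and the subsidence is in turn flooded, so s (ρ_m − ρ_w) = t (ρ_sed − ρ_w).
s = 2956 m × (2.36 − 1.03) / (3.3 − 1.03) = 1730 m.

1730 m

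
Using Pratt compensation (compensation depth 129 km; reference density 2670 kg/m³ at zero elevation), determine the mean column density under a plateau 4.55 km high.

Pratt balance: ρ_ref D = ρ (D + h).
ρ = ρ_ref D/(D + h) = 2670 × 129 km/(129 km + 4.55 km) = 2580 kg/m³.

2580 kg/m³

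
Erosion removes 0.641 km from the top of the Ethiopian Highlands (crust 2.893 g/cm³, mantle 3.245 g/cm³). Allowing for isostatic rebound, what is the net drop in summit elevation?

0.0695 km

Rebound u = e ρ_c/ρ_m = 0.641 km × 2.893/3.245 = 0.5715 km.
Net surface drop = e − u = 0.641 km − 0.5715 km = e (ρ_m − ρ_c)/ρ_m = 0.0695 km.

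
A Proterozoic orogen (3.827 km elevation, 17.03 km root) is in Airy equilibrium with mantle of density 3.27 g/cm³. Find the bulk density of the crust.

2.67 g/cm³

ρ_c h = (ρ_m − ρ_c) r → ρ_c (h + r) = ρ_m r → ρ_c = ρ_m r / (h + r).
ρ_c = 3.27 × 17.03 km / (3.827 km + 17.03 km) = 2.67 g/cm³.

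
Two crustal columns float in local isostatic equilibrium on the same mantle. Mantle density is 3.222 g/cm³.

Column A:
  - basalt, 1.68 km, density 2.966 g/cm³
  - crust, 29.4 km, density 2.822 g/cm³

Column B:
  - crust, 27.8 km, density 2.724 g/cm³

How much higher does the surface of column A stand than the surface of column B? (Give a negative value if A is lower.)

−0.513 km

For any compensation level in the mantle, the mantle terms cancel and isostasy reduces to e = (Σt_A − Σt_B) − (Σ(ρt)_A − Σ(ρt)_B) / ρ_m.
Σt_A = 31.08 km; Σt_B = 27.8 km; Σ(ρt)_A = 87.94968; Σ(ρt)_B = 75.7272 (in km·g/cm³).
e = (31.08 − 27.8) − (87.94968 − 75.7272) / 3.222 = −0.513 km.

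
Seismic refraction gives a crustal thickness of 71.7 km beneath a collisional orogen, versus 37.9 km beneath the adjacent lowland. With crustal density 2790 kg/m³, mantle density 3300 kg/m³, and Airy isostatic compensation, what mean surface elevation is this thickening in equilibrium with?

5.22 km

Excess crust Δ = 71.7 km − 37.9 km = 33.8 km, split between elevation h and root r with h + r = Δ.
Airy balance ρ_c h = (ρ_m − ρ_c) r gives r = h ρ_c/(ρ_m − ρ_c), so h (1 + ρ_c/(ρ_m − ρ_c)) = Δ, i.e. h = Δ (ρ_m − ρ_c)/ρ_m.
h = 33.8 km × 510/3300 = 5.22 km.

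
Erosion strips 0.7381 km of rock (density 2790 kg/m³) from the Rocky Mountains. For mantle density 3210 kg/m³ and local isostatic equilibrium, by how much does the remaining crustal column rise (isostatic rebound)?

Unloading: uplift u = e ρ_c/ρ_m = 0.7381 km × 2790/3210 = 0.642 km.

0.642 km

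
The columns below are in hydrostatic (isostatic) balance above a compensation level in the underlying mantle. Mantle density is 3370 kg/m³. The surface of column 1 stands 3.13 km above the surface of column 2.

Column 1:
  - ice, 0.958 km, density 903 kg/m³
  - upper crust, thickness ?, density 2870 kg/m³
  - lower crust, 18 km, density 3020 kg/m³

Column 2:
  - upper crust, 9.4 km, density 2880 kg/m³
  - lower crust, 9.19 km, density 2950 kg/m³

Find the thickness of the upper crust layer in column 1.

20.7 km

Take the compensation level at the base of the deeper column (depth z_c below the surface of column 1) and equate Σ ρ_i t_i down to z_c; mantle fills any gap and the z_c terms cancel.
Column 1: 0.958×903 + x×2870 + 18×3020 + (z_c − 18.958 − x)×3370
Column 2: 3.13×0 + 9.4×2880 + 9.19×2950 + (z_c − 3.13 − 18.59)×3370
The z_c×3370 term appears on both sides and cancels. Collect the known terms of each column as K = Σ(ρt)_known − 3370 × (depth of known layers): K_1 = 55225.074 − 3370×18.958 = −8663.386; K_2 = 54182.5 − 3370×(3.13 + 18.59) = −19013.9.
Balance: K_1 − x×(3370 − 2870) = K_2, so x = (K_1 − K_2)/(3370 − 2870) = 10350.5/500 = 20.7 km.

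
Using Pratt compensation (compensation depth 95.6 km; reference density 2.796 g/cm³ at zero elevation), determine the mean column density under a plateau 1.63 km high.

Pratt balance: ρ_ref D = ρ (D + h).
ρ = ρ_ref D/(D + h) = 2.796 × 95.6 km/(95.6 km + 1.63 km) = 2.75 g/cm³.

2.75 g/cm³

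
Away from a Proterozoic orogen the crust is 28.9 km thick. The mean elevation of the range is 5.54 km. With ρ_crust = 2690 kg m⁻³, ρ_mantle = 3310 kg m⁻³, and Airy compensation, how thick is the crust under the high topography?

Root depth r = h ρ_c / (ρ_m − ρ_c) = 5.54 km × 2690 / 620 = 24.04 km.
Total thickness = T + h + r = 28.9 km + 5.54 km + 24.04 km = 58.5 km.

58.5 km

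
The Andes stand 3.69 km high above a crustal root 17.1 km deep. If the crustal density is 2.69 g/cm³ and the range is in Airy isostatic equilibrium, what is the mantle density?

3.27 g/cm³

Airy balance: ρ_c h = (ρ_m − ρ_c) r → ρ_m = ρ_c (1 + h/r).
ρ_m = 2.69 × (1 + 3.69 km/17.1 km) = 3.27 g/cm³.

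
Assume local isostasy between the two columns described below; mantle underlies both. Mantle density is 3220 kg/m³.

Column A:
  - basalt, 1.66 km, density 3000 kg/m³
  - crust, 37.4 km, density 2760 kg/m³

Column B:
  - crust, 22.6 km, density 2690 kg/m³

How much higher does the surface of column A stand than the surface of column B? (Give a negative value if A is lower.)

1.74 km

For any compensation level in the mantle, the mantle terms cancel and isostasy reduces to e = (Σt_A − Σt_B) − (Σ(ρt)_A − Σ(ρt)_B) / ρ_m.
Σt_A = 39.06 km; Σt_B = 22.6 km; Σ(ρt)_A = 108204; Σ(ρt)_B = 60794 (in km·kg/m³).
e = (39.06 − 22.6) − (108204 − 60794) / 3220 = 1.74 km.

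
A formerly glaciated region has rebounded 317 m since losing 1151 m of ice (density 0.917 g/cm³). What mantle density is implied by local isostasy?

3.33 g/cm³

ρ_m = ρ_ice t / u = 0.917 × 1151 m/317 m = 3.33 g/cm³.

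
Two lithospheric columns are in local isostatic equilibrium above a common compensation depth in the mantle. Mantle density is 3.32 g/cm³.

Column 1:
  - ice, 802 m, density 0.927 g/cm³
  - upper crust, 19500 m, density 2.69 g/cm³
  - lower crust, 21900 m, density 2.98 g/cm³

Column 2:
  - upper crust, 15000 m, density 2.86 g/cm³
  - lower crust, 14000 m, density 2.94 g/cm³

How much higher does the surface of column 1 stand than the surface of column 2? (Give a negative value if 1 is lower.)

For any compensation level in the mantle, the mantle terms cancel and isostasy reduces to e = (Σt_1 − Σt_2) − (Σ(ρt)_1 − Σ(ρt)_2) / ρ_m.
Σt_1 = 42202 m; Σt_2 = 29000 m; Σ(ρt)_1 = 118460.454; Σ(ρt)_2 = 84060 (in m·g/cm³).
e = (42202 − 29000) − (118460.454 − 84060) / 3.32 = 2840 m.

2840 m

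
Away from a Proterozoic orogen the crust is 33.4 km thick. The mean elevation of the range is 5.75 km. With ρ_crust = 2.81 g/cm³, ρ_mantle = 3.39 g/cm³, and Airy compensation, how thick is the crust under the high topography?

67 km

Root depth r = h ρ_c / (ρ_m − ρ_c) = 5.75 km × 2.81 / 0.58 = 27.86 km.
Total thickness = T + h + r = 33.4 km + 5.75 km + 27.86 km = 67 km.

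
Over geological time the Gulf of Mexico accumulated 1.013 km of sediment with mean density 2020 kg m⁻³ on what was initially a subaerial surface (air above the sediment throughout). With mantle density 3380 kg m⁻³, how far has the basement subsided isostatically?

0.605 km

Subaerial load: s = t ρ_sed / ρ_m = 1.013 km × 2020/3380 = 0.605 km.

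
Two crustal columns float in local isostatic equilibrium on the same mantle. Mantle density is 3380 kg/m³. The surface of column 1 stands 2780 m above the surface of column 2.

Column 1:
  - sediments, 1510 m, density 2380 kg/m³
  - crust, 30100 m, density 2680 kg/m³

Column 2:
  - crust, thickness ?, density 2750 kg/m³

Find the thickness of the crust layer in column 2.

Take the compensation level at the base of the deeper column (depth z_c below the surface of column 1) and equate Σ ρ_i t_i down to z_c; mantle fills any gap and the z_c terms cancel.
Column 1: 1510×2380 + 30100×2680 + (z_c − 31610)×3380
Column 2: 2780×0 + x×2750 + (z_c − 2780 − 0 − x)×3380
The z_c×3380 term appears on both sides and cancels. Collect the known terms of each column as K = Σ(ρt)_known − 3380 × (depth of known layers): K_1 = 84261800 − 3380×31610 = −22580000; K_2 = 0 − 3380×(2780 + 0) = −9396400.
Balance: K_1 = K_2 − x×(3380 − 2750), so x = (K_2 − K_1)/(3380 − 2750) = 13183600/630 = 20900 m.

20900 m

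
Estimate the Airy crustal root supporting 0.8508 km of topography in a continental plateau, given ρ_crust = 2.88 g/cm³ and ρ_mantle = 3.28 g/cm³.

By Archimedes' principle applied to the lithosphere: the weight of the topography is balanced by the buoyancy of the root, ρ_c h = (ρ_m − ρ_c) r.
r = h · ρ_c / (ρ_m − ρ_c) = 0.8508 km × 2.88 / (3.28 − 2.88) = 6.13 km.

6.13 km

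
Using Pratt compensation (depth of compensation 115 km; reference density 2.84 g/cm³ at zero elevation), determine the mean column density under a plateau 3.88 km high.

2.75 g/cm³

Pratt balance: ρ_ref D = ρ (D + h).
ρ = ρ_ref D/(D + h) = 2.84 × 115 km/(115 km + 3.88 km) = 2.75 g/cm³.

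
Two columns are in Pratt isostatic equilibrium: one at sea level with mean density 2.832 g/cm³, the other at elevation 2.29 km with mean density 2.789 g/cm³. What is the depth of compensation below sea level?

149 km

ρ_ref D = ρ (D + h) → D (ρ_ref − ρ) = ρ h.
D = ρ h/(ρ_ref − ρ) = 2.789 × 2.29 km/(2.832 − 2.789) = 149 km.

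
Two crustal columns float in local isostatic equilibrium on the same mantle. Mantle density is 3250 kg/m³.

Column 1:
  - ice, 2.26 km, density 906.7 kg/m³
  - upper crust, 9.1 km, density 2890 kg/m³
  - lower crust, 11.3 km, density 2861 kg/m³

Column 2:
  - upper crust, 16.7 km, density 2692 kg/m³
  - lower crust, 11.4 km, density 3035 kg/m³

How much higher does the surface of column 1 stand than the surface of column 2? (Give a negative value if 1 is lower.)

For any compensation level in the mantle, the mantle terms cancel and isostasy reduces to e = (Σt_1 − Σt_2) − (Σ(ρt)_1 − Σ(ρt)_2) / ρ_m.
Σt_1 = 22.66 km; Σt_2 = 28.1 km; Σ(ρt)_1 = 60677.442; Σ(ρt)_2 = 79555.4 (in km·kg/m³).
e = (22.66 − 28.1) − (60677.442 − 79555.4) / 3250 = 0.369 km.

0.369 km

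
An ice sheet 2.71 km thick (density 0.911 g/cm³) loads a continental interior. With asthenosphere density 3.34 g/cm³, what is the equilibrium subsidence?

By Archimedes' principle applied to the lithosphere: the ice load ρ_ice t is balanced by mantle displaced below, ρ_m s.
s = t ρ_ice / ρ_m = 2.71 km × 0.911/3.34 = 0.739 km.

0.739 km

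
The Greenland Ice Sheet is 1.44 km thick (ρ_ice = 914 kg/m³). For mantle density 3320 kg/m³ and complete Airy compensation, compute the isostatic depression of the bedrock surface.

For local isostatic compensation: the ice load ρ_ice t is balanced by mantle displaced below, ρ_m s.
s = t ρ_ice / ρ_m = 1.44 km × 914/3320 = 0.396 km.

0.396 km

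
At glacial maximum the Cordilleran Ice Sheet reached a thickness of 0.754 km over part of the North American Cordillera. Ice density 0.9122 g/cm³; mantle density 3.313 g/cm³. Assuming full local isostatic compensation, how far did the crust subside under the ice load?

0.208 km

For local isostatic compensation: the ice load ρ_ice t is balanced by mantle displaced below, ρ_m s.
s = t ρ_ice / ρ_m = 0.754 km × 0.9122/3.313 = 0.208 km.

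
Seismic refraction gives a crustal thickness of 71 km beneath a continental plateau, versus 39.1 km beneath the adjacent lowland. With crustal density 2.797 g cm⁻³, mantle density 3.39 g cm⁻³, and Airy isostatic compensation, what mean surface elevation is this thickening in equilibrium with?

5.58 km

Excess crust Δ = 71 km − 39.1 km = 31.9 km, split between elevation h and root r with h + r = Δ.
Airy balance ρ_c h = (ρ_m − ρ_c) r gives r = h ρ_c/(ρ_m − ρ_c), so h (1 + ρ_c/(ρ_m − ρ_c)) = Δ, i.e. h = Δ (ρ_m − ρ_c)/ρ_m.
h = 31.9 km × 0.593/3.39 = 5.58 km.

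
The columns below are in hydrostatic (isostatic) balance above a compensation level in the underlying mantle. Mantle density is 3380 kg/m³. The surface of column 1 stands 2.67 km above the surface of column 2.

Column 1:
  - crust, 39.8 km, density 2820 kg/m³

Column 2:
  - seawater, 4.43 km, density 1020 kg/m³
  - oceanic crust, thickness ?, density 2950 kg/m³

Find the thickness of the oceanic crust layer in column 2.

6.53 km

Take the compensation level at the base of the deeper column (depth z_c below the surface of column 1) and equate Σ ρ_i t_i down to z_c; mantle fills any gap and the z_c terms cancel.
Column 1: 39.8×2820 + (z_c − 39.8)×3380
Column 2: 2.67×0 + 4.43×1020 + x×2950 + (z_c − 2.67 − 4.43 − x)×3380
The z_c×3380 term appears on both sides and cancels. Collect the known terms of each column as K = Σ(ρt)_known − 3380 × (depth of known layers): K_1 = 112236 − 3380×39.8 = −22288; K_2 = 4518.6 − 3380×(2.67 + 4.43) = −19479.4.
Balance: K_1 = K_2 − x×(3380 − 2950), so x = (K_2 − K_1)/(3380 − 2950) = 2808.6/430 = 6.53 km.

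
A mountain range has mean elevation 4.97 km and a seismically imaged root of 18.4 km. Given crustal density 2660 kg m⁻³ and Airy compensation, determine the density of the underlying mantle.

Airy balance: ρ_c h = (ρ_m − ρ_c) r → ρ_m = ρ_c (1 + h/r).
ρ_m = 2660 × (1 + 4.97 km/18.4 km) = 3380 kg m⁻³.

3380 kg m⁻³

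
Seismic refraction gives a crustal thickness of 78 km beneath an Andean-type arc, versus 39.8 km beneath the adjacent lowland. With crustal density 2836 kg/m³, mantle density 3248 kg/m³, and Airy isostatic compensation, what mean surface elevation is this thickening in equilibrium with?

Excess crust Δ = 78 km − 39.8 km = 38.2 km, split between elevation h and root r with h + r = Δ.
Airy balance ρ_c h = (ρ_m − ρ_c) r gives r = h ρ_c/(ρ_m − ρ_c), so h (1 + ρ_c/(ρ_m − ρ_c)) = Δ, i.e. h = Δ (ρ_m − ρ_c)/ρ_m.
h = 38.2 km × 412/3248 = 4.85 km.

4.85 km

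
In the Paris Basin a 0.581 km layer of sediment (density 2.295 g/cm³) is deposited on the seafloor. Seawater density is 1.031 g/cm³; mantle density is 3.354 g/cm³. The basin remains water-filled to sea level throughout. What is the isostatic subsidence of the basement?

0.316 km

Submarine loading: the sediment displaces seawater, and the subsidence is in turn flooded, so s (ρ_m − ρ_w) = t (ρ_sed − ρ_w).
s = 0.581 km × (2.295 − 1.031) / (3.354 − 1.031) = 0.316 km.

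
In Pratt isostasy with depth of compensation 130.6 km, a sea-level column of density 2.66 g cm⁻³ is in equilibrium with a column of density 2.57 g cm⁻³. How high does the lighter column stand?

ρ_ref D = ρ (D + h) → h = D (ρ_ref − ρ)/ρ.
h = 130.6 km × (2.66 − 2.57)/2.57 = 4.57 km.

4.57 km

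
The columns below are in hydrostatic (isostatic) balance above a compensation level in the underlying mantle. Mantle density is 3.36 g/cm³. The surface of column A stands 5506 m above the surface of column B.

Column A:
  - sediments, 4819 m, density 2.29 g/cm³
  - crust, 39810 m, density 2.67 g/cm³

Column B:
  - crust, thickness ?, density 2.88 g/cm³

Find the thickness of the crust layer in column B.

Take the compensation level at the base of the deeper column (depth z_c below the surface of column A) and equate Σ ρ_i t_i down to z_c; mantle fills any gap and the z_c terms cancel.
Column A: 4819×2.29 + 39810×2.67 + (z_c − 44629)×3.36
Column B: 5506×0 + x×2.88 + (z_c − 5506 − 0 − x)×3.36
The z_c×3.36 term appears on both sides and cancels. Collect the known terms of each column as K = Σ(ρt)_known − 3.36 × (depth of known layers): K_A = 117328.21 − 3.36×44629 = −32625.23; K_B = 0 − 3.36×(5506 + 0) = −18500.16.
Balance: K_A = K_B − x×(3.36 − 2.88), so x = (K_B − K_A)/(3.36 − 2.88) = 14125.1/0.48 = 29400 m.

29400 m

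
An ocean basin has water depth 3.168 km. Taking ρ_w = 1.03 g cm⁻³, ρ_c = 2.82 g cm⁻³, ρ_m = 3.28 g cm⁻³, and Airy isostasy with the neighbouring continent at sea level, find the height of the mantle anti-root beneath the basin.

12.3 km

Isostatic balance requires: replacing crust with seawater at the top is compensated by replacing crust with mantle at the base: d (ρ_c − ρ_w) = a (ρ_m − ρ_c).
a = d (ρ_c − ρ_w)/(ρ_m − ρ_c) = 3.168 km × 1.79/0.46 = 12.3 km.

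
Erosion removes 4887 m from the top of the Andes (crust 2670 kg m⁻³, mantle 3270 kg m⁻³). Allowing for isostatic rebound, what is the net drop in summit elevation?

897 m

Rebound u = e ρ_c/ρ_m = 4887 m × 2670/3270 = 3990 m.
Net surface drop = e − u = 4887 m − 3990 m = e (ρ_m − ρ_c)/ρ_m = 897 m.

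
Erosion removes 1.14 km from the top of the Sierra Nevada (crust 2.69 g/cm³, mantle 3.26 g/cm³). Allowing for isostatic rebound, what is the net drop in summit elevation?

0.199 km

Rebound u = e ρ_c/ρ_m = 1.14 km × 2.69/3.26 = 0.9407 km.
Net surface drop = e − u = 1.14 km − 0.9407 km = e (ρ_m − ρ_c)/ρ_m = 0.199 km.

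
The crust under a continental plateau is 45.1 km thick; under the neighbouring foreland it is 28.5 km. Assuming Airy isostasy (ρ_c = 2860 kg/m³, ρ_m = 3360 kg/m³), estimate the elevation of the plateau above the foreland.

2.47 km

Excess crust Δ = 45.1 km − 28.5 km = 16.6 km, split between elevation h and root r with h + r = Δ.
Airy balance ρ_c h = (ρ_m − ρ_c) r gives r = h ρ_c/(ρ_m − ρ_c), so h (1 + ρ_c/(ρ_m − ρ_c)) = Δ, i.e. h = Δ (ρ_m − ρ_c)/ρ_m.
h = 16.6 km × 500/3360 = 2.47 km.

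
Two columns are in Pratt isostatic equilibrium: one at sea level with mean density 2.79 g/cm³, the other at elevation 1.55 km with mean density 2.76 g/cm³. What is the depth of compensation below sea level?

143 km

ρ_ref D = ρ (D + h) → D (ρ_ref − ρ) = ρ h.
D = ρ h/(ρ_ref − ρ) = 2.76 × 1.55 km/(2.79 − 2.76) = 143 km.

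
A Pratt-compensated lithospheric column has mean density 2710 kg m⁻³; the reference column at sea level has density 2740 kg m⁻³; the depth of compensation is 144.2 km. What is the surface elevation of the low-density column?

ρ_ref D = ρ (D + h) → h = D (ρ_ref − ρ)/ρ.
h = 144.2 km × (2740 − 2710)/2710 = 1.6 km.

1.6 km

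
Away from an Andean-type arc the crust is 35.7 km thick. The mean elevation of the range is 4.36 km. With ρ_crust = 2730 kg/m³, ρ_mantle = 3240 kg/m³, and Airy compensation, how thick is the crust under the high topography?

Root depth r = h ρ_c / (ρ_m − ρ_c) = 4.36 km × 2730 / 510 = 23.34 km.
Total thickness = T + h + r = 35.7 km + 4.36 km + 23.34 km = 63.4 km.

63.4 km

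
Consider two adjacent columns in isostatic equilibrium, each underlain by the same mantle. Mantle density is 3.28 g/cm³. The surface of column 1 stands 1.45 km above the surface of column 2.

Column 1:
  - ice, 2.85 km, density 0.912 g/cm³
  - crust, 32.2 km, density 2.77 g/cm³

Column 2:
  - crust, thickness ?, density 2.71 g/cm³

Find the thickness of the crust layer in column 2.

32.3 km

Take the compensation level at the base of the deeper column (depth z_c below the surface of column 1) and equate Σ ρ_i t_i down to z_c; mantle fills any gap and the z_c terms cancel.
Column 1: 2.85×0.912 + 32.2×2.77 + (z_c − 35.05)×3.28
Column 2: 1.45×0 + x×2.71 + (z_c − 1.45 − 0 − x)×3.28
The z_c×3.28 term appears on both sides and cancels. Collect the known terms of each column as K = Σ(ρt)_known − 3.28 × (depth of known layers): K_1 = 91.7932 − 3.28×35.05 = −23.1708; K_2 = 0 − 3.28×(1.45 + 0) = −4.756.
Balance: K_1 = K_2 − x×(3.28 − 2.71), so x = (K_2 − K_1)/(3.28 − 2.71) = 18.4148/0.57 = 32.3 km.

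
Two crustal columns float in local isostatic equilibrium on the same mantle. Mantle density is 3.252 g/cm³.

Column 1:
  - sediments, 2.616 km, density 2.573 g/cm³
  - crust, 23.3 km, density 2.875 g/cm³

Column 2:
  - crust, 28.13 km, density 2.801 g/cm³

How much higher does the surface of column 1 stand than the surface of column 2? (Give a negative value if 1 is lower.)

−0.654 km

For any compensation level in the mantle, the mantle terms cancel and isostasy reduces to e = (Σt_1 − Σt_2) − (Σ(ρt)_1 − Σ(ρt)_2) / ρ_m.
Σt_1 = 25.916 km; Σt_2 = 28.13 km; Σ(ρt)_1 = 73.718468; Σ(ρt)_2 = 78.79213 (in km·g/cm³).
e = (25.916 − 28.13) − (73.718468 − 78.79213) / 3.252 = −0.654 km.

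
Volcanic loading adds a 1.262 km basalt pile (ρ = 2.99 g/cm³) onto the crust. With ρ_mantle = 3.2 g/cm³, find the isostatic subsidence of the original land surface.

Subaerial loading: s = t ρ_load / ρ_m.
s = 1.262 km × 2.99/3.2 = 1.18 km.

1.18 km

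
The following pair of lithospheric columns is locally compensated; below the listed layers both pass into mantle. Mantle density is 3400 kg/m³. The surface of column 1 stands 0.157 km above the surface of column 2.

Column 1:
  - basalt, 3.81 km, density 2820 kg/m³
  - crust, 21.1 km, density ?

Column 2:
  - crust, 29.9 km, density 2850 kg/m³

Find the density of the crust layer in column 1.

2700 kg/m³

Take the compensation level at the base of the deeper column (depth z_c below the surface of column 1) and equate Σ ρ_i t_i down to z_c; mantle fills any gap and the z_c terms cancel.
Column 1: 3.81×2820 + 21.1×ρ + (z_c − 24.91)×3400
Column 2: 0.157×0 + 29.9×2850 + (z_c − 0.157 − 29.9)×3400
The z_c×3400 term appears on both sides and cancels. Collect the known terms of each column as K = Σ(ρt)_known − 3400 × (depth of known layers): K_1 = 10744.2 − 3400×24.91 = −73949.8; K_2 = 85215 − 3400×(0.157 + 29.9) = −16978.8.
Balance: K_1 + 21.1×ρ = K_2, so ρ = (K_2 − K_1)/21.1 = 56971/21.1 = 2700 kg/m³.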